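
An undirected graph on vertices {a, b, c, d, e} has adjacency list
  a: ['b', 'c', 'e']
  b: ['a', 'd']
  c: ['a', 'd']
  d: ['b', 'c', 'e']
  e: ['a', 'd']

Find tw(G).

2

A width-2 tree decomposition is:
Bags: B1 = {a, c, d}  B2 = {a, b, d}  B3 = {a, d, e}
Tree: B1–B2, B2–B3
Each bag holds 3 vertices, so the decomposition has width 2, which upper-bounds the treewidth. Since c–a–b–d–c is a cycle in G, G is not acyclic. Forests are exactly the graphs of treewidth ≤ 1, so tw(G) ≥ 2. Hence tw(G) = 2 exactly.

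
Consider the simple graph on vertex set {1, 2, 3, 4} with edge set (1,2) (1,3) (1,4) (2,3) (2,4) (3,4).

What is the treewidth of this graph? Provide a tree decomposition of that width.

Treewidth 3.
One such decomposition:
Bags: B1 = {1, 2, 3, 4}
Tree: (single bag)

A single bag containing all 4 vertices is trivially a valid decomposition of width 3. For the lower bound, the 4 vertices {1, 2, 3, 4} are pairwise adjacent, and any tree decomposition puts a clique entirely inside one bag — forcing width ≥ 3. Hence tw(G) = 3 exactly.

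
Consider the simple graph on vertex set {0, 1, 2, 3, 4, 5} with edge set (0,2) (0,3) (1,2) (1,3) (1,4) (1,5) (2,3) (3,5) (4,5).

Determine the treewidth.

A width-2 tree decomposition is:
Bags: B1 = {1, 2, 3}  B2 = {1, 3, 5}  B3 = {0, 2, 3}  B4 = {1, 4, 5}
Tree: B1–B2, B1–B3, B2–B4
Every bag has size at most 3, so the width is 3 − 1 = 2 and tw(G) ≤ 2. On the other hand G contains the 3-clique {0, 2, 3}. A clique must lie in a single bag of any decomposition, so no decomposition can have width below 2. Combining the bounds, tw(G) = 2.

2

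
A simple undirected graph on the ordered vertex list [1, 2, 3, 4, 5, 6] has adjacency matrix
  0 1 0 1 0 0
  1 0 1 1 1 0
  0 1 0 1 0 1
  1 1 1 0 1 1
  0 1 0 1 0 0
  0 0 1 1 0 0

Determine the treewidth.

A width-2 tree decomposition is:
Bags: B1 = {2, 3, 4}  B2 = {3, 4, 6}  B3 = {1, 2, 4}  B4 = {2, 4, 5}
Tree: B1–B2, B1–B3, B3–B4
Every bag has size at most 3, so the width is 3 − 1 = 2 and tw(G) ≤ 2. Conversely, {1, 2, 4} is a clique of size 3, and the vertices of any clique must share a bag in every tree decomposition; so some bag has ≥ 3 vertices and tw(G) ≥ 2. Combining the bounds, tw(G) = 2.

2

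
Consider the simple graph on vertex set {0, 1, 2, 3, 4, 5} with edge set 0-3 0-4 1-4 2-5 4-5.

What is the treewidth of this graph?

1

A width-1 tree decomposition is:
Bags: B1 = {2, 5}  B2 = {4, 5}  B3 = {1, 4}  B4 = {0, 4}  B5 = {0, 3}
Tree: B1–B2, B2–B3, B2–B4, B4–B5
The largest bag has 2 vertices, giving width 1; this decomposition certifies tw(G) ≤ 1. G has an edge, so its treewidth is at least 1. The upper and lower bounds meet at 1, so that is the treewidth.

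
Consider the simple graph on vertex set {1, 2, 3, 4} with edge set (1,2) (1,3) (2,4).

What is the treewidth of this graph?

1

A width-1 tree decomposition is:
Bags: B1 = {1, 3}  B2 = {1, 2}  B3 = {2, 4}
Tree: B1–B2, B2–B3
The largest bag has 2 vertices, giving width 1; this decomposition certifies tw(G) ≤ 1. G has an edge, so its treewidth is at least 1. The upper and lower bounds meet at 1, so that is the treewidth.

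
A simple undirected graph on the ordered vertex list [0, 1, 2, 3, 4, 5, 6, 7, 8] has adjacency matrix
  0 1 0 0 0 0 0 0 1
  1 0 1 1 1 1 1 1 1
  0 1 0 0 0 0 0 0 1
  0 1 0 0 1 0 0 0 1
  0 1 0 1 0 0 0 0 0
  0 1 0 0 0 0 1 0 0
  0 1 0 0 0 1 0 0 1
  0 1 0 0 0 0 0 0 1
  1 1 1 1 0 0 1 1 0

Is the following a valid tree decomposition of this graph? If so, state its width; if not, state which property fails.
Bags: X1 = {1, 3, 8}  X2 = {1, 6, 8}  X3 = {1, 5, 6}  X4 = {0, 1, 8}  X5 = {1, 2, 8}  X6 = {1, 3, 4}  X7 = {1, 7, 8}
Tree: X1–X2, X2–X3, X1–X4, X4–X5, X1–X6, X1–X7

Vertex coverage: the bags together contain {0, 1, 2, 3, 4, 5, 6, 7, 8}, the full vertex set. Edge coverage: each edge of G has both endpoints in at least one bag. Running intersection: for every vertex, the bags containing it form a connected subtree. All three properties hold, so this is a valid tree decomposition of width max|bag| − 1 = 2, and hence tw(G) ≤ 2.

Yes; width 2.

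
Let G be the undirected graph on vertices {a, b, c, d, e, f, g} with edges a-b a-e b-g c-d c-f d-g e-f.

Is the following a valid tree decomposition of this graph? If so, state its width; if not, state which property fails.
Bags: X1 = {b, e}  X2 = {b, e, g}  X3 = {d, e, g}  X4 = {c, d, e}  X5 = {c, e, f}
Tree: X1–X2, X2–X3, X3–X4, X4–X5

A tree decomposition must satisfy three properties: every vertex lies in some bag; for every edge, both endpoints lie together in some bag; and for every vertex, the bags containing it form a connected subtree. Here vertex a appears in no bag, so the decomposition is invalid.

No — vertex a appears in no bag.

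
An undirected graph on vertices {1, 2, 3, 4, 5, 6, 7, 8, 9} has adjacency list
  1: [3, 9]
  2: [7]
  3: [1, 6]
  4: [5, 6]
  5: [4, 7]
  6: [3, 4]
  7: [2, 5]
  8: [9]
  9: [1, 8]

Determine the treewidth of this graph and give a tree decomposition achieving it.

Each bag holds 2 vertices, so the decomposition has width 1, which upper-bounds the treewidth. Any graph with an edge has treewidth ≥ 1, and G has the edge 8–9. Therefore the treewidth is 1.

Treewidth 1.
One optimal decomposition is:
Bags: B1 = {8, 9}  B2 = {1, 9}  B3 = {1, 3}  B4 = {3, 6}  B5 = {4, 6}  B6 = {4, 5}  B7 = {5, 7}  B8 = {2, 7}
Tree: B1–B2, B2–B3, B3–B4, B4–B5, B5–B6, B6–B7, B7–B8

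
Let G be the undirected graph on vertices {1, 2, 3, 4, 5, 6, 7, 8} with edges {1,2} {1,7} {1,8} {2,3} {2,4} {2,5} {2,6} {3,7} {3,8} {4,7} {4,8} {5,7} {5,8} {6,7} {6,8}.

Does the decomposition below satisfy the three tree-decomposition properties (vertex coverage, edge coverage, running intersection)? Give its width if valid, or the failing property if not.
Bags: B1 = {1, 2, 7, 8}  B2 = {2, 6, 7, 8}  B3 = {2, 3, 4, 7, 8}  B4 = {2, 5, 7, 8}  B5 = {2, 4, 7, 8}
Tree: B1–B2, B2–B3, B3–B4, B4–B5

A tree decomposition must satisfy three properties: every vertex lies in some bag; for every edge, both endpoints lie together in some bag; and for every vertex, the bags containing it form a connected subtree. Here bags containing vertex 4 are not connected in the tree, so the decomposition is invalid.

No — bags containing vertex 4 are not connected in the tree.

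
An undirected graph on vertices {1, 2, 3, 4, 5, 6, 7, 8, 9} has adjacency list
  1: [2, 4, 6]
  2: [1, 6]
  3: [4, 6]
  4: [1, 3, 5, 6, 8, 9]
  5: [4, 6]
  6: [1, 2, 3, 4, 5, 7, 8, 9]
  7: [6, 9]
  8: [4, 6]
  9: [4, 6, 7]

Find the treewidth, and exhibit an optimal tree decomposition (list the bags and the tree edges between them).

Treewidth 2.
One such decomposition:
Bags: B1 = {4, 5, 6}  B2 = {4, 6, 9}  B3 = {1, 4, 6}  B4 = {6, 7, 9}  B5 = {1, 2, 6}  B6 = {4, 6, 8}  B7 = {3, 4, 6}
Tree: B1–B2, B1–B3, B2–B4, B3–B5, B2–B6, B1–B7

Each bag holds 3 vertices, so the decomposition has width 2, which upper-bounds the treewidth. For the lower bound, the 3 vertices {1, 2, 6} are pairwise adjacent, and any tree decomposition puts a clique entirely inside one bag — forcing width ≥ 2. Therefore the treewidth is 2.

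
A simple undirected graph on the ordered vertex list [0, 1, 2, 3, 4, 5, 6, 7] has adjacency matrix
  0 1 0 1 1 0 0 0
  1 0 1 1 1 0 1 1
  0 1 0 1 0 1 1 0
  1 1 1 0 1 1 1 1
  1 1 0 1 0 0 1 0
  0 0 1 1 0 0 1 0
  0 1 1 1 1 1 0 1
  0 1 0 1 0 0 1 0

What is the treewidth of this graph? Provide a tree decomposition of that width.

Each bag holds 4 vertices, so the decomposition has width 3, which upper-bounds the treewidth. Conversely, {0, 1, 3, 4} is a clique of size 4, and the vertices of any clique must share a bag in every tree decomposition; so some bag has ≥ 4 vertices and tw(G) ≥ 3. Therefore the treewidth is 3.

Treewidth 3.
Bags: B1 = {2, 3, 5, 6}  B2 = {1, 2, 3, 6}  B3 = {1, 3, 6, 7}  B4 = {1, 3, 4, 6}  B5 = {0, 1, 3, 4}
Tree: B1–B2, B2–B3, B3–B4, B4–B5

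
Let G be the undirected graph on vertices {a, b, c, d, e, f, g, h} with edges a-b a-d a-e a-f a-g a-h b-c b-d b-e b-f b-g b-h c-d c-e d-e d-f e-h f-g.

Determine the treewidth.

3

A width-3 tree decomposition is:
Bags: B1 = {a, b, d, e}  B2 = {a, b, d, f}  B3 = {a, b, e, h}  B4 = {b, c, d, e}  B5 = {a, b, f, g}
Tree: B1–B2, B1–B3, B1–B4, B2–B5
Every bag has size at most 4, so the width is 4 − 1 = 3 and tw(G) ≤ 3. On the other hand G contains the 4-clique {b, c, d, e}. A clique must lie in a single bag of any decomposition, so no decomposition can have width below 3. Hence tw(G) = 3 exactly.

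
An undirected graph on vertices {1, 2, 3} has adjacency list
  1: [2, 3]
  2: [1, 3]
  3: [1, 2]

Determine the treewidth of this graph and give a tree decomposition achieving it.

Treewidth 2.
Bags: B1 = {1, 2, 3}
Tree: (single bag)

A single bag containing all 3 vertices is trivially a valid decomposition of width 2. For the lower bound, the 3 vertices {1, 2, 3} are pairwise adjacent, and any tree decomposition puts a clique entirely inside one bag — forcing width ≥ 2. The upper and lower bounds meet at 2, so that is the treewidth.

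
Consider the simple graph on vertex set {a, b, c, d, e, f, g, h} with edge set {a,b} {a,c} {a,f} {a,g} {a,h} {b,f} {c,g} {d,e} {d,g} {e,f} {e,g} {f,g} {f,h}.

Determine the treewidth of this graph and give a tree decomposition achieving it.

Every bag has size at most 3, so the width is 3 − 1 = 2 and tw(G) ≤ 2. On the other hand G contains the 3-clique {d, e, g}. A clique must lie in a single bag of any decomposition, so no decomposition can have width below 2. Hence tw(G) = 2 exactly.

Treewidth 2.
One optimal decomposition is:
Bags: B1 = {a, f, g}  B2 = {a, c, g}  B3 = {e, f, g}  B4 = {a, b, f}  B5 = {d, e, g}  B6 = {a, f, h}
Tree: B1–B2, B1–B3, B1–B4, B3–B5, B1–B6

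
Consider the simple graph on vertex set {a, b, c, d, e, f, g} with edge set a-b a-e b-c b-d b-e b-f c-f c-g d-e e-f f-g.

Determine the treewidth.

2

A width-2 tree decomposition is:
Bags: B1 = {b, c, f}  B2 = {c, f, g}  B3 = {b, e, f}  B4 = {a, b, e}  B5 = {b, d, e}
Tree: B1–B2, B1–B3, B3–B4, B4–B5
Each bag holds 3 vertices, so the decomposition has width 2, which upper-bounds the treewidth. On the other hand G contains the 3-clique {c, f, g}. A clique must lie in a single bag of any decomposition, so no decomposition can have width below 2. Therefore the treewidth is 2.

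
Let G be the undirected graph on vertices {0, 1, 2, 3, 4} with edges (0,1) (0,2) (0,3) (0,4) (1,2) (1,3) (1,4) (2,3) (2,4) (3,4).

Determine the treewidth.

A width-4 tree decomposition is:
Bags: B1 = {0, 1, 2, 3, 4}
Tree: (single bag)
A single bag containing all 5 vertices is trivially a valid decomposition of width 4. Conversely, {0, 1, 2, 3, 4} is a clique of size 5, and the vertices of any clique must share a bag in every tree decomposition; so some bag has ≥ 5 vertices and tw(G) ≥ 4. Therefore the treewidth is 4.

4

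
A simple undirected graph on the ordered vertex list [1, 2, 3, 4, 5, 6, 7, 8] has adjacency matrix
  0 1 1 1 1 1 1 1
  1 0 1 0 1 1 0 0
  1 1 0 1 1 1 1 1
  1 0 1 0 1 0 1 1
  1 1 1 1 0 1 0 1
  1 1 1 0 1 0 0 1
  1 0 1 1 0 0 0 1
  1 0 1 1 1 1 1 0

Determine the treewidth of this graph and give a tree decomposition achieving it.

Treewidth 4.
One such decomposition:
Bags: B1 = {1, 3, 5, 6, 8}  B2 = {1, 3, 4, 5, 8}  B3 = {1, 2, 3, 5, 6}  B4 = {1, 3, 4, 7, 8}
Tree: B1–B2, B1–B3, B2–B4

The largest bag has 5 vertices, giving width 4; this decomposition certifies tw(G) ≤ 4. Conversely, {1, 3, 4, 5, 8} is a clique of size 5, and the vertices of any clique must share a bag in every tree decomposition; so some bag has ≥ 5 vertices and tw(G) ≥ 4. The upper and lower bounds meet at 4, so that is the treewidth.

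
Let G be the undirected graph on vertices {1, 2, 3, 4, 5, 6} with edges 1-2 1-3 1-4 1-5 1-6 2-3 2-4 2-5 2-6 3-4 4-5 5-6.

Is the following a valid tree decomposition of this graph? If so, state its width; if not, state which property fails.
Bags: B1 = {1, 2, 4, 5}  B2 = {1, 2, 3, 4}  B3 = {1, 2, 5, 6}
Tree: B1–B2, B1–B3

Yes; width 3.

Every vertex of G appears in some bag (union = {1, 2, 3, 4, 5, 6}); every edge is covered by a bag; and for each vertex v the set of bags containing v is connected in the bag tree. The decomposition is therefore valid. The largest bag has 4 vertices, so the width is 3.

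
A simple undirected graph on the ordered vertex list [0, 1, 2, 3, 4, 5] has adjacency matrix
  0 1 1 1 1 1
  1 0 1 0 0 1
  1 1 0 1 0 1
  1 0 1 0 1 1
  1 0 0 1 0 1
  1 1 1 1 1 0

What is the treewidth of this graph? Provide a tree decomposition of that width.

Each bag holds 4 vertices, so the decomposition has width 3, which upper-bounds the treewidth. On the other hand G contains the 4-clique {0, 1, 2, 5}. A clique must lie in a single bag of any decomposition, so no decomposition can have width below 3. Combining the bounds, tw(G) = 3.

Treewidth 3.
One such decomposition:
Bags: B1 = {0, 1, 2, 5}  B2 = {0, 2, 3, 5}  B3 = {0, 3, 4, 5}
Tree: B1–B2, B2–B3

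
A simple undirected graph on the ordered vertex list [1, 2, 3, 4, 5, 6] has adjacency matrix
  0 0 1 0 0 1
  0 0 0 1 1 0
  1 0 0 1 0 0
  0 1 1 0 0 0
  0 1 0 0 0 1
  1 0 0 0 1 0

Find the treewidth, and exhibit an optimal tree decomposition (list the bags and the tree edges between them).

Treewidth 2.
One such decomposition:
Bags: B1 = {2, 4, 5}  B2 = {3, 4, 5}  B3 = {1, 3, 5}  B4 = {1, 5, 6}
Tree: B1–B2, B2–B3, B3–B4

The largest bag has 3 vertices, giving width 2; this decomposition certifies tw(G) ≤ 2. For the lower bound, G contains the cycle 5–2–4–3–1–6–5, so G is not a forest; only forests have treewidth ≤ 1, hence tw(G) ≥ 2. Combining the bounds, tw(G) = 2.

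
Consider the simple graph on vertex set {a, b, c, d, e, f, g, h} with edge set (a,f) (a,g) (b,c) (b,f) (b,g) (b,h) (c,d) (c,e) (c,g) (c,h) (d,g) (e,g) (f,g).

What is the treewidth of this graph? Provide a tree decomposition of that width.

The largest bag has 3 vertices, giving width 2; this decomposition certifies tw(G) ≤ 2. On the other hand G contains the 3-clique {a, f, g}. A clique must lie in a single bag of any decomposition, so no decomposition can have width below 2. Therefore the treewidth is 2.

Treewidth 2.
Bags: B1 = {b, f, g}  B2 = {b, c, g}  B3 = {a, f, g}  B4 = {c, d, g}  B5 = {c, e, g}  B6 = {b, c, h}
Tree: B1–B2, B1–B3, B2–B4, B2–B5, B2–B6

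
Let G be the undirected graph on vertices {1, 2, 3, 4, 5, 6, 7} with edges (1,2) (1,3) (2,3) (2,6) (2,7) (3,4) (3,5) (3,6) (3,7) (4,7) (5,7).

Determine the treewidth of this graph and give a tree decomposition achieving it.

Treewidth 2.
One optimal decomposition is:
Bags: B1 = {3, 5, 7}  B2 = {2, 3, 7}  B3 = {3, 4, 7}  B4 = {2, 3, 6}  B5 = {1, 2, 3}
Tree: B1–B2, B1–B3, B2–B4, B4–B5

Every bag has size at most 3, so the width is 3 − 1 = 2 and tw(G) ≤ 2. For the lower bound, the 3 vertices {1, 2, 3} are pairwise adjacent, and any tree decomposition puts a clique entirely inside one bag — forcing width ≥ 2. The upper and lower bounds meet at 2, so that is the treewidth.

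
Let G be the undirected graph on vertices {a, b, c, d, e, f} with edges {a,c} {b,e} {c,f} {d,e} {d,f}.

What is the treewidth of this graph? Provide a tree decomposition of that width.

Treewidth 1.
One optimal decomposition is:
Bags: B1 = {a, c}  B2 = {c, f}  B3 = {d, f}  B4 = {d, e}  B5 = {b, e}
Tree: B1–B2, B2–B3, B3–B4, B4–B5

Each bag holds 2 vertices, so the decomposition has width 1, which upper-bounds the treewidth. Any graph with an edge has treewidth ≥ 1, and G has the edge a–c. Therefore the treewidth is 1.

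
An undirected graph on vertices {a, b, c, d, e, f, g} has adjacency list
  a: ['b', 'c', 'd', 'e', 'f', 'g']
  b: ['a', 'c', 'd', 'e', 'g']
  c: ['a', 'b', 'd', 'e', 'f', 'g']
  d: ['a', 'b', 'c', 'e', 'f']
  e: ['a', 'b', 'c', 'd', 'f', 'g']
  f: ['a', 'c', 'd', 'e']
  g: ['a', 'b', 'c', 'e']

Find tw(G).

4

A width-4 tree decomposition is:
Bags: B1 = {a, b, c, d, e}  B2 = {a, c, d, e, f}  B3 = {a, b, c, e, g}
Tree: B1–B2, B1–B3
Every bag has size at most 5, so the width is 5 − 1 = 4 and tw(G) ≤ 4. For the lower bound, the 5 vertices {a, c, d, e, f} are pairwise adjacent, and any tree decomposition puts a clique entirely inside one bag — forcing width ≥ 4. Hence tw(G) = 4 exactly.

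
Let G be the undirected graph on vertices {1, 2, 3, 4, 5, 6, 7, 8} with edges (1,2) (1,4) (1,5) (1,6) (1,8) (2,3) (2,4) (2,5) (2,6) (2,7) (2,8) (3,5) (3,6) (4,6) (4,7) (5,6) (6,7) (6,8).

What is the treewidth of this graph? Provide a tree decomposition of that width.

Each bag holds 4 vertices, so the decomposition has width 3, which upper-bounds the treewidth. Conversely, {1, 2, 6, 8} is a clique of size 4, and the vertices of any clique must share a bag in every tree decomposition; so some bag has ≥ 4 vertices and tw(G) ≥ 3. Therefore the treewidth is 3.

Treewidth 3.
One optimal decomposition is:
Bags: B1 = {1, 2, 4, 6}  B2 = {1, 2, 5, 6}  B3 = {2, 3, 5, 6}  B4 = {2, 4, 6, 7}  B5 = {1, 2, 6, 8}
Tree: B1–B2, B2–B3, B1–B4, B1–B5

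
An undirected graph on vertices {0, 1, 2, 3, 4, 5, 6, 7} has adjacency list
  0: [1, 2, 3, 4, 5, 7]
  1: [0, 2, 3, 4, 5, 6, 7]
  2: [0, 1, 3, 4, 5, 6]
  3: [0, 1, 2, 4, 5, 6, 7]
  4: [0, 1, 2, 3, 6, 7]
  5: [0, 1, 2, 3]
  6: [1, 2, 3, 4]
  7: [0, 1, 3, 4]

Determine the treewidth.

A width-4 tree decomposition is:
Bags: B1 = {0, 1, 2, 3, 4}  B2 = {0, 1, 2, 3, 5}  B3 = {0, 1, 3, 4, 7}  B4 = {1, 2, 3, 4, 6}
Tree: B1–B2, B1–B3, B1–B4
The largest bag has 5 vertices, giving width 4; this decomposition certifies tw(G) ≤ 4. For the lower bound, the 5 vertices {0, 1, 2, 3, 4} are pairwise adjacent, and any tree decomposition puts a clique entirely inside one bag — forcing width ≥ 4. Hence tw(G) = 4 exactly.

4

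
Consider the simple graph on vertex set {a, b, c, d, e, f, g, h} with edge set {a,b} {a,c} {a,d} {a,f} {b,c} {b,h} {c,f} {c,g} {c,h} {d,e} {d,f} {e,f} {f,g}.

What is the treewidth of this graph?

A width-2 tree decomposition is:
Bags: B1 = {a, c, f}  B2 = {a, d, f}  B3 = {a, b, c}  B4 = {d, e, f}  B5 = {c, f, g}  B6 = {b, c, h}
Tree: B1–B2, B1–B3, B2–B4, B1–B5, B3–B6
Every bag has size at most 3, so the width is 3 − 1 = 2 and tw(G) ≤ 2. For the lower bound, the 3 vertices {b, c, h} are pairwise adjacent, and any tree decomposition puts a clique entirely inside one bag — forcing width ≥ 2. Therefore the treewidth is 2.

2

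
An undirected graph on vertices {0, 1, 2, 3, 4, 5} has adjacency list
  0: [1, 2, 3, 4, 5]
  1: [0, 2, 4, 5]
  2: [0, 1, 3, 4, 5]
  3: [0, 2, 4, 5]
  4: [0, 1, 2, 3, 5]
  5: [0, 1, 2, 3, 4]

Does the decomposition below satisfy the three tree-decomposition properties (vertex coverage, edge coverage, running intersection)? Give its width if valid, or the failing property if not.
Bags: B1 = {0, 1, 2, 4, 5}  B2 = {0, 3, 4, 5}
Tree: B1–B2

A tree decomposition must satisfy three properties: every vertex lies in some bag; for every edge, both endpoints lie together in some bag; and for every vertex, the bags containing it form a connected subtree. Here edge (2,3) lies in no bag, so the decomposition is invalid.

No — edge (2,3) lies in no bag.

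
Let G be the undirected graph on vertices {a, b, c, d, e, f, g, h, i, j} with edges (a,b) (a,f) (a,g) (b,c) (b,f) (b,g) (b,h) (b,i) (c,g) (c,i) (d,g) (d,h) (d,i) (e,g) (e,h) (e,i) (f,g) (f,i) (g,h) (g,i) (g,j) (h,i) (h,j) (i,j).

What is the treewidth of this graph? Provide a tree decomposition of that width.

Treewidth 3.
One such decomposition:
Bags: B1 = {b, c, g, i}  B2 = {b, f, g, i}  B3 = {a, b, f, g}  B4 = {b, g, h, i}  B5 = {e, g, h, i}  B6 = {g, h, i, j}  B7 = {d, g, h, i}
Tree: B1–B2, B2–B3, B1–B4, B4–B5, B5–B6, B5–B7

Each bag holds 4 vertices, so the decomposition has width 3, which upper-bounds the treewidth. For the lower bound, the 4 vertices {a, b, f, g} are pairwise adjacent, and any tree decomposition puts a clique entirely inside one bag — forcing width ≥ 3. Hence tw(G) = 3 exactly.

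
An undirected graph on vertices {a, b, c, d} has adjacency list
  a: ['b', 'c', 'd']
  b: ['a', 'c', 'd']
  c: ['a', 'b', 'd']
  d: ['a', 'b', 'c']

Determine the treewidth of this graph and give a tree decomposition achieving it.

With just one bag of size 4, the width is 4 − 1 = 3, so tw(G) ≤ 3. For the lower bound, the 4 vertices {a, b, c, d} are pairwise adjacent, and any tree decomposition puts a clique entirely inside one bag — forcing width ≥ 3. Hence tw(G) = 3 exactly.

Treewidth 3.
One such decomposition:
Bags: B1 = {a, b, c, d}
Tree: (single bag)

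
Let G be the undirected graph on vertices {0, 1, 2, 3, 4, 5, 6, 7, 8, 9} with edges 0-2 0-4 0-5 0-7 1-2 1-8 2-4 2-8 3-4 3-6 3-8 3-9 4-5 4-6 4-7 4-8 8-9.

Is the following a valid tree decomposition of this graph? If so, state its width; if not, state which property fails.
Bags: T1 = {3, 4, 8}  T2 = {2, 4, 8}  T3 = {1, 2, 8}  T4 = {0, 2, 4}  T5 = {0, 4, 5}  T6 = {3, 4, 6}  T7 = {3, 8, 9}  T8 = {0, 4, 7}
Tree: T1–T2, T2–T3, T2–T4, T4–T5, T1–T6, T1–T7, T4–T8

Every vertex of G appears in some bag (union = {0, 1, 2, 3, 4, 5, 6, 7, 8, 9}); every edge is covered by a bag; and for each vertex v the set of bags containing v is connected in the bag tree. The decomposition is therefore valid. The largest bag has 3 vertices, so the width is 2.

Yes; width 2.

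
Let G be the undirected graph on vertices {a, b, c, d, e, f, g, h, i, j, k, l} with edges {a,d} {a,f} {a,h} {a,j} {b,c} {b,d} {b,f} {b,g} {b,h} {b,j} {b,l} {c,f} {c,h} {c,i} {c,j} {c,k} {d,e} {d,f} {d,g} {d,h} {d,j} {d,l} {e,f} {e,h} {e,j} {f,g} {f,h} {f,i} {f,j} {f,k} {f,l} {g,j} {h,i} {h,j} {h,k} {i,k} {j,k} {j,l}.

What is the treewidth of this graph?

A width-4 tree decomposition is:
Bags: B1 = {b, c, f, h, j}  B2 = {b, d, f, h, j}  B3 = {b, d, f, g, j}  B4 = {b, d, f, j, l}  B5 = {c, f, h, j, k}  B6 = {d, e, f, h, j}  B7 = {a, d, f, h, j}  B8 = {c, f, h, i, k}
Tree: B1–B2, B2–B3, B2–B4, B1–B5, B2–B6, B2–B7, B5–B8
Every bag has size at most 5, so the width is 5 − 1 = 4 and tw(G) ≤ 4. For the lower bound, the 5 vertices {b, d, f, g, j} are pairwise adjacent, and any tree decomposition puts a clique entirely inside one bag — forcing width ≥ 4. Combining the bounds, tw(G) = 4.

4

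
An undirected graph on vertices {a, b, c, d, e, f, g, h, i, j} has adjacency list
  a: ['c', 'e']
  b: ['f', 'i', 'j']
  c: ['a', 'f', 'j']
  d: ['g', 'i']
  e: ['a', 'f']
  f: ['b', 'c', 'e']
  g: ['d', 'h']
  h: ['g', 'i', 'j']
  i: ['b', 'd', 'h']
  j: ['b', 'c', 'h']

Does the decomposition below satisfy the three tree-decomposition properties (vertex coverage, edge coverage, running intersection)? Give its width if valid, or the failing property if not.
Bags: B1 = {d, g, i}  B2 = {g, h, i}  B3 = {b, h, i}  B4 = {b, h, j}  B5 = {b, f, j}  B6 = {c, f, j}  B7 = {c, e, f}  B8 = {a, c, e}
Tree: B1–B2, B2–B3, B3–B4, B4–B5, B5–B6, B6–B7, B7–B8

Checking the three conditions: (i) the bags cover all of {a, b, c, d, e, f, g, h, i, j}; (ii) for each edge, some bag contains both endpoints; (iii) the bags containing any fixed vertex form a subtree. All hold, so the decomposition is valid with width 3 − 1 = 2.

Yes; width 2.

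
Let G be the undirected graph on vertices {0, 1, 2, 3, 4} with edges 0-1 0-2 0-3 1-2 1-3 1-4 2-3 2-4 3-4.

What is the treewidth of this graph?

3

A width-3 tree decomposition is:
Bags: B1 = {0, 1, 2, 3}  B2 = {1, 2, 3, 4}
Tree: B1–B2
The largest bag has 4 vertices, giving width 3; this decomposition certifies tw(G) ≤ 3. For the lower bound, the 4 vertices {0, 1, 2, 3} are pairwise adjacent, and any tree decomposition puts a clique entirely inside one bag — forcing width ≥ 3. Therefore the treewidth is 3.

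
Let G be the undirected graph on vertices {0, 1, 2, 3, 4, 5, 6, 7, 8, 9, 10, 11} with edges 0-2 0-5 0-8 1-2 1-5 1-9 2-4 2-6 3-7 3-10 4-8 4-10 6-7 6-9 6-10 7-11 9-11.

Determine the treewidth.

A width-3 tree decomposition is:
Bags: B1 = {0, 1, 5, 8}  B2 = {0, 1, 2, 8}  B3 = {1, 2, 4, 8}  B4 = {1, 2, 4, 9}  B5 = {2, 4, 6, 9}  B6 = {4, 6, 9, 10}  B7 = {6, 9, 10, 11}  B8 = {6, 7, 10, 11}  B9 = {3, 7, 10, 11}
Tree: B1–B2, B2–B3, B3–B4, B4–B5, B5–B6, B6–B7, B7–B8, B8–B9
Each bag holds 4 vertices, so the decomposition has width 3, which upper-bounds the treewidth. For the lower bound: the 4 vertex sets {0,5,8}, {1}, {2}, {4,6,9,10} are disjoint, each induces a connected subgraph, and every pair is joined by at least one edge of G. Contracting each set to a single vertex therefore yields K_{4} as a minor, and since treewidth is minor-monotone, tw(G) ≥ tw(K_{4}) = 3. Combining the bounds, tw(G) = 3.

3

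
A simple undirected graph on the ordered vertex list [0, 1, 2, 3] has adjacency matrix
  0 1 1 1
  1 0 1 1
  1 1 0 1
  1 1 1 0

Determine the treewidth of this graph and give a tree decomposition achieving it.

Treewidth 3.
One such decomposition:
Bags: B1 = {0, 1, 2, 3}
Tree: (single bag)

A single bag containing all 4 vertices is trivially a valid decomposition of width 3. Conversely, {0, 1, 2, 3} is a clique of size 4, and the vertices of any clique must share a bag in every tree decomposition; so some bag has ≥ 4 vertices and tw(G) ≥ 3. The upper and lower bounds meet at 3, so that is the treewidth.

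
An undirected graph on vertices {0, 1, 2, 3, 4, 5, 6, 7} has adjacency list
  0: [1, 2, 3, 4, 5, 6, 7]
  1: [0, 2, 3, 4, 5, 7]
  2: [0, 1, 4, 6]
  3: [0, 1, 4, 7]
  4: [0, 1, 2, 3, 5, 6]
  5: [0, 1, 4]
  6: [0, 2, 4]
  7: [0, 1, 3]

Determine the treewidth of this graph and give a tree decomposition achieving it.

Treewidth 3.
One optimal decomposition is:
Bags: B1 = {0, 2, 4, 6}  B2 = {0, 1, 2, 4}  B3 = {0, 1, 4, 5}  B4 = {0, 1, 3, 4}  B5 = {0, 1, 3, 7}
Tree: B1–B2, B2–B3, B3–B4, B4–B5

The largest bag has 4 vertices, giving width 3; this decomposition certifies tw(G) ≤ 3. Conversely, {0, 1, 2, 4} is a clique of size 4, and the vertices of any clique must share a bag in every tree decomposition; so some bag has ≥ 4 vertices and tw(G) ≥ 3. Combining the bounds, tw(G) = 3.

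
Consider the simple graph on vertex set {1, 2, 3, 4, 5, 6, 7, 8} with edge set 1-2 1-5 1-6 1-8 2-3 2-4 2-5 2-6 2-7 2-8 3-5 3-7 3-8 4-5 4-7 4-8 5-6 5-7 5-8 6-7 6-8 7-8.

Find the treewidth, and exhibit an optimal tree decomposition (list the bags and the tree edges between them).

Every bag has size at most 5, so the width is 5 − 1 = 4 and tw(G) ≤ 4. On the other hand G contains the 5-clique {1, 2, 5, 6, 8}. A clique must lie in a single bag of any decomposition, so no decomposition can have width below 4. Combining the bounds, tw(G) = 4.

Treewidth 4.
One such decomposition:
Bags: B1 = {2, 5, 6, 7, 8}  B2 = {2, 4, 5, 7, 8}  B3 = {1, 2, 5, 6, 8}  B4 = {2, 3, 5, 7, 8}
Tree: B1–B2, B1–B3, B2–B4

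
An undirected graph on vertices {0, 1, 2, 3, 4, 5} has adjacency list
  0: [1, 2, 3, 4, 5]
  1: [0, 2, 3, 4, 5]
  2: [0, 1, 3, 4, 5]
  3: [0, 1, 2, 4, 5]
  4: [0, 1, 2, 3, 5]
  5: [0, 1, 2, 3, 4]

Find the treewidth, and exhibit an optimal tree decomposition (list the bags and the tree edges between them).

With just one bag of size 6, the width is 6 − 1 = 5, so tw(G) ≤ 5. On the other hand G contains the 6-clique {0, 1, 2, 3, 4, 5}. A clique must lie in a single bag of any decomposition, so no decomposition can have width below 5. The upper and lower bounds meet at 5, so that is the treewidth.

Treewidth 5.
One optimal decomposition is:
Bags: B1 = {0, 1, 2, 3, 4, 5}
Tree: (single bag)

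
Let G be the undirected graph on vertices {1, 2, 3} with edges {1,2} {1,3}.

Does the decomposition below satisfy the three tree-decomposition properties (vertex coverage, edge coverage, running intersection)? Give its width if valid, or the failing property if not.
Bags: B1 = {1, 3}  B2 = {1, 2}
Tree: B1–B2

Yes; width 1.

Every vertex of G appears in some bag (union = {1, 2, 3}); every edge is covered by a bag; and for each vertex v the set of bags containing v is connected in the bag tree. The decomposition is therefore valid. The largest bag has 2 vertices, so the width is 1.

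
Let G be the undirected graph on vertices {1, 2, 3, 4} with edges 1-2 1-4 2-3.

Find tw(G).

A width-1 tree decomposition is:
Bags: B1 = {2, 3}  B2 = {1, 2}  B3 = {1, 4}
Tree: B1–B2, B2–B3
The largest bag has 2 vertices, giving width 1; this decomposition certifies tw(G) ≤ 1. G has an edge, so its treewidth is at least 1. Therefore the treewidth is 1.

1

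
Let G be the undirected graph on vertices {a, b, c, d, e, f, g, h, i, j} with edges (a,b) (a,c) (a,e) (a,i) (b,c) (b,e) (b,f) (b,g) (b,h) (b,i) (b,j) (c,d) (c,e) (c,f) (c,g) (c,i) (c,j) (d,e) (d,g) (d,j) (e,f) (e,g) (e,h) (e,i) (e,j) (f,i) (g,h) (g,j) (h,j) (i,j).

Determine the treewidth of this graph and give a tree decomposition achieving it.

Treewidth 4.
One optimal decomposition is:
Bags: B1 = {b, c, e, g, j}  B2 = {c, d, e, g, j}  B3 = {b, c, e, i, j}  B4 = {b, c, e, f, i}  B5 = {b, e, g, h, j}  B6 = {a, b, c, e, i}
Tree: B1–B2, B1–B3, B3–B4, B1–B5, B3–B6

Every bag has size at most 5, so the width is 5 − 1 = 4 and tw(G) ≤ 4. Conversely, {c, d, e, g, j} is a clique of size 5, and the vertices of any clique must share a bag in every tree decomposition; so some bag has ≥ 5 vertices and tw(G) ≥ 4. Therefore the treewidth is 4.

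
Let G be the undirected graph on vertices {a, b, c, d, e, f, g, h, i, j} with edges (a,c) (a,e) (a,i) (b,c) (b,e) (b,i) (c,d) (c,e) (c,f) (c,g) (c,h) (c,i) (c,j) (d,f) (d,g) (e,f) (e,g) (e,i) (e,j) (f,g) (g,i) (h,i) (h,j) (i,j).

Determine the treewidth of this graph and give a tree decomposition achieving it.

The largest bag has 4 vertices, giving width 3; this decomposition certifies tw(G) ≤ 3. Conversely, {c, d, f, g} is a clique of size 4, and the vertices of any clique must share a bag in every tree decomposition; so some bag has ≥ 4 vertices and tw(G) ≥ 3. Combining the bounds, tw(G) = 3.

Treewidth 3.
One such decomposition:
Bags: B1 = {c, e, i, j}  B2 = {b, c, e, i}  B3 = {c, e, g, i}  B4 = {c, e, f, g}  B5 = {a, c, e, i}  B6 = {c, d, f, g}  B7 = {c, h, i, j}
Tree: B1–B2, B1–B3, B3–B4, B3–B5, B4–B6, B1–B7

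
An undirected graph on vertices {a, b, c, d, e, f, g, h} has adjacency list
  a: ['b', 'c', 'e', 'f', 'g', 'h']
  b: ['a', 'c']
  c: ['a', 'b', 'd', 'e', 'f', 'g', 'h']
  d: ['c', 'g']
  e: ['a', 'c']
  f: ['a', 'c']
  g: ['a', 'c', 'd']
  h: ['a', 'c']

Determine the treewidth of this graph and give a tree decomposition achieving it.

Treewidth 2.
Bags: B1 = {a, c, e}  B2 = {a, c, g}  B3 = {a, c, h}  B4 = {a, b, c}  B5 = {c, d, g}  B6 = {a, c, f}
Tree: B1–B2, B1–B3, B1–B4, B2–B5, B1–B6

Every bag has size at most 3, so the width is 3 − 1 = 2 and tw(G) ≤ 2. Conversely, {c, d, g} is a clique of size 3, and the vertices of any clique must share a bag in every tree decomposition; so some bag has ≥ 3 vertices and tw(G) ≥ 2. Hence tw(G) = 2 exactly.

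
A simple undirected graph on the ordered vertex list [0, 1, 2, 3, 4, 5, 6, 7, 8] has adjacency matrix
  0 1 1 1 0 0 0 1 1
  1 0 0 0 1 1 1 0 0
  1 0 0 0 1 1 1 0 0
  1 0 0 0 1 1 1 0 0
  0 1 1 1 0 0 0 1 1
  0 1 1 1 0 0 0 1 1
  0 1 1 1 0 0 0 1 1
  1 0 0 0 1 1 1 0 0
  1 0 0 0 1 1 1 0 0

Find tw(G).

4

A width-4 tree decomposition is:
Bags: B1 = {0, 1, 4, 5, 6}  B2 = {0, 4, 5, 6, 8}  B3 = {0, 3, 4, 5, 6}  B4 = {0, 4, 5, 6, 7}  B5 = {0, 2, 4, 5, 6}
Tree: B1–B2, B2–B3, B3–B4, B4–B5
The largest bag has 5 vertices, giving width 4; this decomposition certifies tw(G) ≤ 4. For the lower bound: the 5 vertex sets {1,4}, {6,8}, {0,3}, {5}, {7} are disjoint, each induces a connected subgraph, and every pair is joined by at least one edge of G. Contracting each set to a single vertex therefore yields K_{5} as a minor, and since treewidth is minor-monotone, tw(G) ≥ tw(K_{5}) = 4. Combining the bounds, tw(G) = 4.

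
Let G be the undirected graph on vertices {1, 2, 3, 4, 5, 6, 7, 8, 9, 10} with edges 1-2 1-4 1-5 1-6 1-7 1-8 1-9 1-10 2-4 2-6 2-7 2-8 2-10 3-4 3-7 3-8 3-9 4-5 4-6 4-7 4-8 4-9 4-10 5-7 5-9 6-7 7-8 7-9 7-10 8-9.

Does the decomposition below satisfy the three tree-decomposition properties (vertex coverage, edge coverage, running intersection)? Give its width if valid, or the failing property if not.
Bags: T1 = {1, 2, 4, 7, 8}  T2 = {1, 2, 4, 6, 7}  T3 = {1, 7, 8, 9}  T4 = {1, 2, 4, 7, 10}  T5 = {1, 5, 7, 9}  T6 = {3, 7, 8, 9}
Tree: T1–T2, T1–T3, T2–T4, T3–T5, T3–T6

No — edge (4,9) lies in no bag.

A tree decomposition must satisfy three properties: every vertex lies in some bag; for every edge, both endpoints lie together in some bag; and for every vertex, the bags containing it form a connected subtree. Here edge (4,9) lies in no bag, so the decomposition is invalid.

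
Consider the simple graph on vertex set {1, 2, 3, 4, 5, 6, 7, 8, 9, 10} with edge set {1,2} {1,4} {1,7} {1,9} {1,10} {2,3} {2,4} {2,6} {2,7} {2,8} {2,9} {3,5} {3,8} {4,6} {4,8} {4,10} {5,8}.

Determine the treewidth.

2

A width-2 tree decomposition is:
Bags: B1 = {1, 2, 4}  B2 = {1, 2, 9}  B3 = {2, 4, 8}  B4 = {1, 2, 7}  B5 = {2, 3, 8}  B6 = {2, 4, 6}  B7 = {3, 5, 8}  B8 = {1, 4, 10}
Tree: B1–B2, B1–B3, B1–B4, B3–B5, B3–B6, B5–B7, B1–B8
Every bag has size at most 3, so the width is 3 − 1 = 2 and tw(G) ≤ 2. On the other hand G contains the 3-clique {2, 3, 8}. A clique must lie in a single bag of any decomposition, so no decomposition can have width below 2. Hence tw(G) = 2 exactly.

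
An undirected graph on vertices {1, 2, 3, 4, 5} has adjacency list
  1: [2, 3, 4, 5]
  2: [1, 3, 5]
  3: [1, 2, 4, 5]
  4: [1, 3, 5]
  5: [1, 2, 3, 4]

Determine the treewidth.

3

A width-3 tree decomposition is:
Bags: B1 = {1, 2, 3, 5}  B2 = {1, 3, 4, 5}
Tree: B1–B2
Each bag holds 4 vertices, so the decomposition has width 3, which upper-bounds the treewidth. Conversely, {1, 2, 3, 5} is a clique of size 4, and the vertices of any clique must share a bag in every tree decomposition; so some bag has ≥ 4 vertices and tw(G) ≥ 3. Combining the bounds, tw(G) = 3.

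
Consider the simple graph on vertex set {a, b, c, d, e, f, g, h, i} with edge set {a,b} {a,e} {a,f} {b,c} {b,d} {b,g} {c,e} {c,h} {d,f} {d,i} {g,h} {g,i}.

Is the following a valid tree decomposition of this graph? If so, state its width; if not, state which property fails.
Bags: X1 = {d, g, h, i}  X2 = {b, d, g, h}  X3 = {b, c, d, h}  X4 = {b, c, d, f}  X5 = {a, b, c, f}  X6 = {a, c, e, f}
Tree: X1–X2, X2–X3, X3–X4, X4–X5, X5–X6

Every vertex of G appears in some bag (union = {a, b, c, d, e, f, g, h, i}); every edge is covered by a bag; and for each vertex v the set of bags containing v is connected in the bag tree. The decomposition is therefore valid. The largest bag has 4 vertices, so the width is 3.

Yes; width 3.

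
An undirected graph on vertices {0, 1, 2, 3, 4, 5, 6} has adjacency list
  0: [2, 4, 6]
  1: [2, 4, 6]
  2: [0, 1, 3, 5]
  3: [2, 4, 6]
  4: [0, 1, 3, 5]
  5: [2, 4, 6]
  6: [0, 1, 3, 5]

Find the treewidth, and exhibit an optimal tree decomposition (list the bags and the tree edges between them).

Each bag holds 4 vertices, so the decomposition has width 3, which upper-bounds the treewidth. For the lower bound: the 4 vertex sets {1,2}, {0,4}, {6}, {5} are disjoint, each induces a connected subgraph, and every pair is joined by at least one edge of G. Contracting each set to a single vertex therefore yields K_{4} as a minor, and since treewidth is minor-monotone, tw(G) ≥ tw(K_{4}) = 3. Therefore the treewidth is 3.

Treewidth 3.
One optimal decomposition is:
Bags: B1 = {1, 2, 4, 6}  B2 = {0, 2, 4, 6}  B3 = {2, 4, 5, 6}  B4 = {2, 3, 4, 6}
Tree: B1–B2, B2–B3, B3–B4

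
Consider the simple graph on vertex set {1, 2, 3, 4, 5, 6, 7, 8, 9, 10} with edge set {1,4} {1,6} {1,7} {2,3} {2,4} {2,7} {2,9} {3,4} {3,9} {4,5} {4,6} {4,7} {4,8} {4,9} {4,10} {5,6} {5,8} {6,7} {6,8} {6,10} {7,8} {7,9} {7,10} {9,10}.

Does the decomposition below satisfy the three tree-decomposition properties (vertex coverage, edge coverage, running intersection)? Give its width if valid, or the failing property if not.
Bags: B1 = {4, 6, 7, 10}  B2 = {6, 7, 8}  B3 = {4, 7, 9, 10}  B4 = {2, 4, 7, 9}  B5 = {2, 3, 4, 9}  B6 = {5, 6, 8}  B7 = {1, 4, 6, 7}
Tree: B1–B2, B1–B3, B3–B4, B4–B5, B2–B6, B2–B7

A tree decomposition must satisfy three properties: every vertex lies in some bag; for every edge, both endpoints lie together in some bag; and for every vertex, the bags containing it form a connected subtree. Here edge (4,8) lies in no bag, so the decomposition is invalid.

No — edge (4,8) lies in no bag.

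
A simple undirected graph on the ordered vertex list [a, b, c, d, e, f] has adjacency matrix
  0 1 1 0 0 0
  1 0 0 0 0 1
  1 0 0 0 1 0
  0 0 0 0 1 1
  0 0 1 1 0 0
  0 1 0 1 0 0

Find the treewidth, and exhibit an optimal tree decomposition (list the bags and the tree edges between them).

Treewidth 2.
One such decomposition:
Bags: B1 = {a, b, f}  B2 = {a, d, f}  B3 = {a, d, e}  B4 = {a, c, e}
Tree: B1–B2, B2–B3, B3–B4

Each bag holds 3 vertices, so the decomposition has width 2, which upper-bounds the treewidth. Since a–b–f–d–e–c–a is a cycle in G, G is not acyclic. Forests are exactly the graphs of treewidth ≤ 1, so tw(G) ≥ 2. Combining the bounds, tw(G) = 2.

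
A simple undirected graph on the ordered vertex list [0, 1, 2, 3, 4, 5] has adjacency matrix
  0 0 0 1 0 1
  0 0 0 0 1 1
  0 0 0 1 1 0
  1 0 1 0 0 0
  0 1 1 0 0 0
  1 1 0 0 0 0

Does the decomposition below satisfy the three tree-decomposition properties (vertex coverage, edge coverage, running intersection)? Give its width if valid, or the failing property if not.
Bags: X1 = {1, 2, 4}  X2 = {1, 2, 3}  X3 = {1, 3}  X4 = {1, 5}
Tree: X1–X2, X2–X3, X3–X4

A tree decomposition must satisfy three properties: every vertex lies in some bag; for every edge, both endpoints lie together in some bag; and for every vertex, the bags containing it form a connected subtree. Here vertex 0 appears in no bag, so the decomposition is invalid.

No — vertex 0 appears in no bag.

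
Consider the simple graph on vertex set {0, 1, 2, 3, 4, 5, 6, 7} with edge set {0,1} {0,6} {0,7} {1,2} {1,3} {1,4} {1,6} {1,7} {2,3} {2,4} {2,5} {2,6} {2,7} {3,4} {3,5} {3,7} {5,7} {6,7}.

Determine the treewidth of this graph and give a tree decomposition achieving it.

Each bag holds 4 vertices, so the decomposition has width 3, which upper-bounds the treewidth. Conversely, {0, 1, 6, 7} is a clique of size 4, and the vertices of any clique must share a bag in every tree decomposition; so some bag has ≥ 4 vertices and tw(G) ≥ 3. Hence tw(G) = 3 exactly.

Treewidth 3.
Bags: B1 = {1, 2, 3, 7}  B2 = {1, 2, 3, 4}  B3 = {1, 2, 6, 7}  B4 = {0, 1, 6, 7}  B5 = {2, 3, 5, 7}
Tree: B1–B2, B1–B3, B3–B4, B1–B5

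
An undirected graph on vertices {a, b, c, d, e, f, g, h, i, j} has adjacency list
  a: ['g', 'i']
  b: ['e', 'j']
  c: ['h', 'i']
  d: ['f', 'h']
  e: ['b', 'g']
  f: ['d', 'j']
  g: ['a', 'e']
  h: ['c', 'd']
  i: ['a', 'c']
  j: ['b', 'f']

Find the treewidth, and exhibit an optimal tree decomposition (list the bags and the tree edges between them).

Every bag has size at most 3, so the width is 3 − 1 = 2 and tw(G) ≤ 2. The edges g–a–i–c–h–d–f–j–b–e–g form a cycle, so G is not a tree and its treewidth is at least 2. Hence tw(G) = 2 exactly.

Treewidth 2.
Bags: B1 = {a, g, i}  B2 = {c, g, i}  B3 = {c, g, h}  B4 = {d, g, h}  B5 = {d, f, g}  B6 = {f, g, j}  B7 = {b, g, j}  B8 = {b, e, g}
Tree: B1–B2, B2–B3, B3–B4, B4–B5, B5–B6, B6–B7, B7–B8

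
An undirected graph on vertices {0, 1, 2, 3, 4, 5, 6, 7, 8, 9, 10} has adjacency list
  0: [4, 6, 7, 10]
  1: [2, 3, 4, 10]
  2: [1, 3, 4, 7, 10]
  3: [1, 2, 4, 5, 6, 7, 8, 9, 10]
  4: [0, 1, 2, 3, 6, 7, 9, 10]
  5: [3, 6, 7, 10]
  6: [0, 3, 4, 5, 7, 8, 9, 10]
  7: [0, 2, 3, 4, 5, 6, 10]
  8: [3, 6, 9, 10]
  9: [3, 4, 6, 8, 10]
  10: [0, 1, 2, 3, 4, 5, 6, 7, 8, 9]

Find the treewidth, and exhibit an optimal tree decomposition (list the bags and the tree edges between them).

Every bag has size at most 5, so the width is 5 − 1 = 4 and tw(G) ≤ 4. For the lower bound, the 5 vertices {0, 4, 6, 7, 10} are pairwise adjacent, and any tree decomposition puts a clique entirely inside one bag — forcing width ≥ 4. Hence tw(G) = 4 exactly.

Treewidth 4.
One optimal decomposition is:
Bags: B1 = {3, 4, 6, 7, 10}  B2 = {2, 3, 4, 7, 10}  B3 = {1, 2, 3, 4, 10}  B4 = {3, 4, 6, 9, 10}  B5 = {3, 5, 6, 7, 10}  B6 = {0, 4, 6, 7, 10}  B7 = {3, 6, 8, 9, 10}
Tree: B1–B2, B2–B3, B1–B4, B1–B5, B1–B6, B4–B7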